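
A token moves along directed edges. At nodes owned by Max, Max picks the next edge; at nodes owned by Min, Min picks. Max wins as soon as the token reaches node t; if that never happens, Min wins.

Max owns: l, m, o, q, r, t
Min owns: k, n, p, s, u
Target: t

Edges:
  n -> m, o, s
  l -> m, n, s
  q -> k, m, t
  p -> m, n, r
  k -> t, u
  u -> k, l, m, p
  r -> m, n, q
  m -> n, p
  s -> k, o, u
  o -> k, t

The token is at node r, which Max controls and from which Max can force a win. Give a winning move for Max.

A0 = {t}
A1: add {o, q} — o (Max) has o→t; q (Max) has q→t.
A2: add {r} — r (Max) has r→q.
A3 = A2; e.g. k (Min) can still go to u. Fixed point.
From r, successor q is in the attractor (rank 1); the other successors m, n are not.

q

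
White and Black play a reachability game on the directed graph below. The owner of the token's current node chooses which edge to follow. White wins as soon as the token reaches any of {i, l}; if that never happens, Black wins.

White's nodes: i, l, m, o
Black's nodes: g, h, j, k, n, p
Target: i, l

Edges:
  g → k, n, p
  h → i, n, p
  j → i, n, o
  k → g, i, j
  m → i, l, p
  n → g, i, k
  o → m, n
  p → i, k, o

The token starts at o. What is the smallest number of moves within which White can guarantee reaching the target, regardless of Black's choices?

A0 = {i, l}
A1: add {m} — m (White) has m→i.
A2: add {o} — o (White) has o→m.
A3 = A2; e.g. g (Black) can still go to k. Fixed point.
o enters the attractor at level 2, so White can force the target in 2 moves from there.

2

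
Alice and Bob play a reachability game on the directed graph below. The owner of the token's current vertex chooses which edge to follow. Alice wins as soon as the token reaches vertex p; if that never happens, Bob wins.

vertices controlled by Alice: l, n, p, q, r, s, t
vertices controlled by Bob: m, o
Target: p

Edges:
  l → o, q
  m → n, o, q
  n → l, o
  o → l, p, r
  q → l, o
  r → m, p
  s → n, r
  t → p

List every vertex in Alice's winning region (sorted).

p, r, s, t

A0 = {p}
A1: add {r, t} — r (Alice) has r→p; t (Alice) has t→p.
A2: add {s} — s (Alice) has s→r.
A3 = A2; e.g. l (Alice) has no edge into A2. Fixed point.
Alice's winning region = {p, r, s, t}.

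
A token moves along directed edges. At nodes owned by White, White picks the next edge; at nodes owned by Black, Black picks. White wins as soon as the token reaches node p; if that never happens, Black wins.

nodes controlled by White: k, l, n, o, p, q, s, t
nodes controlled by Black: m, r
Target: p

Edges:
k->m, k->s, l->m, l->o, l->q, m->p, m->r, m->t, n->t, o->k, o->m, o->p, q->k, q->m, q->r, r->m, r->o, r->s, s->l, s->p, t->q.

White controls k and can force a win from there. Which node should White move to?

A0 = {p}
A1: add {o, s} — o (White) has o→p; s (White) has s→p.
A2: add {k, l} — k (White) has k→s; l (White) has l→o.
A3: add {q} — q (White) has q→k.
A4: add {t} — t (White) has t→q.
A5: add {n} — n (White) has n→t.
A6 = A5; e.g. m (Black) can still go to r. Fixed point.
From k, successor s is in the attractor (rank 1); the other successor m is not.

s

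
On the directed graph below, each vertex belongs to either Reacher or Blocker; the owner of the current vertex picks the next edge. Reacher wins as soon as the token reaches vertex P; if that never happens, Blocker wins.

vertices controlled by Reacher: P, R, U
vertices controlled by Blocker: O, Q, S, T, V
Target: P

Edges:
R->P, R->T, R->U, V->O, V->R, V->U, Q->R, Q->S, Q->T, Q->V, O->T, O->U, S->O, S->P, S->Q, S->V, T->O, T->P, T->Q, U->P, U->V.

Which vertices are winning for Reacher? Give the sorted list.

A0 = {P}
A1: add {R, U} — R (Reacher) has R→P; U (Reacher) has U→P.
A2 = A1; e.g. O (Blocker) can still go to T. Fixed point.
Reacher's winning region = {P, R, U}.

P, R, U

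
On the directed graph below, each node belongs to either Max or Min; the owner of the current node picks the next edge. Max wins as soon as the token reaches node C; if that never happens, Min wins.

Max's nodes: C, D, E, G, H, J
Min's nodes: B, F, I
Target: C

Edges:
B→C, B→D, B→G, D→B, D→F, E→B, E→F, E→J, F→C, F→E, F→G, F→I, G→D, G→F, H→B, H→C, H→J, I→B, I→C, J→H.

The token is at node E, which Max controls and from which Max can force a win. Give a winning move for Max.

J

A0 = {C}
A1: add {H} — H (Max) has H→C.
A2: add {J} — J (Max) has J→H.
A3: add {E} — E (Max) has E→J.
A4 = A3; e.g. B (Min) can still go to D. Fixed point.
From E, successor J is in the attractor (rank 2); the other successors B, F are not.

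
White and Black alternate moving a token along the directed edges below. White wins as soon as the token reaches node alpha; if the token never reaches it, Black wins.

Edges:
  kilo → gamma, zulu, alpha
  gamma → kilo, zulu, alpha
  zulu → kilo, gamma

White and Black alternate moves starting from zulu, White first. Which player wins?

Black

Track states (vertex, player-to-move).
A0 = {(alpha,White), (alpha,Black)}
A1: add {(kilo,White), (gamma,White)}.
A2: add {(zulu,Black)}.
A3 = A2; e.g. (kilo,Black) stays out. (zulu,White) never enters ⇒ Black avoids the target.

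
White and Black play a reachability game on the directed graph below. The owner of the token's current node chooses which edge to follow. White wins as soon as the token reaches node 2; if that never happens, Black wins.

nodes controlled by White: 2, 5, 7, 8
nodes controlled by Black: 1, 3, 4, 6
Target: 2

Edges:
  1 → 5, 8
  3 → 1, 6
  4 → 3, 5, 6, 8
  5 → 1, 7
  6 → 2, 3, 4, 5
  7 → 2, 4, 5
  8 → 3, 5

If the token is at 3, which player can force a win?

Black

A0 = {2}
A1: add {7} — 7 (White) has 7→2.
A2: add {5} — 5 (White) has 5→7.
A3: add {8} — 8 (White) has 8→5.
A4: add {1} — 1 (Black): all of {5, 8} already in.
A5 = A4; e.g. 3 (Black) can still go to 6. Fixed point.
3 never enters the attractor, so Black can avoid the target forever.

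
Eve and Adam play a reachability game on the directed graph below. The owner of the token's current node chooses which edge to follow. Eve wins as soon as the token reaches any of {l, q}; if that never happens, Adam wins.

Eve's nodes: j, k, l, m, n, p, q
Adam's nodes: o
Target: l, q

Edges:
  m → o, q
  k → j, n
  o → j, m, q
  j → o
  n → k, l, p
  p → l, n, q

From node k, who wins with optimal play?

Eve

A0 = {l, q}
A1: add {m, n, p} — m (Eve) has m→q; n (Eve) has n→l; p (Eve) has p→l.
A2: add {k} — k (Eve) has k→n.
A3 = A2; e.g. j (Eve) has no edge into A2. Fixed point.
k ∈ A2, so Eve can force the target.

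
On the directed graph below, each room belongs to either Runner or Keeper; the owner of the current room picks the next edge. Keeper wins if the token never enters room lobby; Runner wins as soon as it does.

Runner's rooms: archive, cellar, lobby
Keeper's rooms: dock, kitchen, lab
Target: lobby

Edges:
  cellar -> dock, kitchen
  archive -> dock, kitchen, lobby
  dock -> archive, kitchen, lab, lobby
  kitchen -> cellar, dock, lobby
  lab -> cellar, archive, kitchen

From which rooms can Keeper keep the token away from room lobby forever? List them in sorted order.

A0 = {lobby}
A1: add {archive} — archive (Runner) has archive→lobby.
A2 = A1; e.g. cellar (Runner) has no edge into A1. Fixed point.
Runner's attractor = {archive, lobby}; Keeper avoids the target exactly from the complement.

cellar, dock, kitchen, lab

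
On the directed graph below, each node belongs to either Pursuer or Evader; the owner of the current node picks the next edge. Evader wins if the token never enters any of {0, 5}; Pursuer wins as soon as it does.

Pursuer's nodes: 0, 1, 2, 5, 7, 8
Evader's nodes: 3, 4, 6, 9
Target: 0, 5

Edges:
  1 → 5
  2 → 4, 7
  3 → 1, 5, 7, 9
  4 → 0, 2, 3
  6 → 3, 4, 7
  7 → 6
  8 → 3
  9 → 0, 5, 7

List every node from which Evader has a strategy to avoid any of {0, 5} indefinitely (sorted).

A0 = {0, 5}
A1: add {1} — 1 (Pursuer) has 1→5.
A2 = A1; e.g. 2 (Pursuer) has no edge into A1. Fixed point.
Pursuer's attractor = {0, 1, 5}; Evader avoids the target exactly from the complement.

2, 3, 4, 6, 7, 8, 9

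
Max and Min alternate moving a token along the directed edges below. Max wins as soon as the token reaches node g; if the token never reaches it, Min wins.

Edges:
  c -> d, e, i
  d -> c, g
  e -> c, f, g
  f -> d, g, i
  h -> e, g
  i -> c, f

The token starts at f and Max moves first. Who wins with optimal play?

Track states (vertex, player-to-move).
A0 = {(g,Max), (g,Min)}
A1: add {(d,Max), (e,Max), (f,Max), (h,Max)}.
(f,Max) ∈ A1 ⇒ Max forces the target.

Max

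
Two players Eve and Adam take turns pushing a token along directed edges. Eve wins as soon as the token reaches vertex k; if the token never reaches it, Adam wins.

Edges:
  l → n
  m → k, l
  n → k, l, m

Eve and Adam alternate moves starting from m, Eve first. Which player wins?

Eve

Track states (vertex, player-to-move).
A0 = {(k,Eve), (k,Adam)}
A1: add {(m,Eve), (n,Eve)}.
(m,Eve) ∈ A1 ⇒ Eve forces the target.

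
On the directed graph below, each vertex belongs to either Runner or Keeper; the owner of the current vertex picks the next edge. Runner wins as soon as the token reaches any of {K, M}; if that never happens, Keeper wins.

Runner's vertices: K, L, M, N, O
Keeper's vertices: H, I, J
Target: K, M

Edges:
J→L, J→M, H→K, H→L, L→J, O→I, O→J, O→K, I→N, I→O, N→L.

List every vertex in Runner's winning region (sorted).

K, M, O

A0 = {K, M}
A1: add {O} — O (Runner) has O→K.
A2 = A1; e.g. H (Keeper) can still go to L. Fixed point.
Runner's winning region = {K, M, O}.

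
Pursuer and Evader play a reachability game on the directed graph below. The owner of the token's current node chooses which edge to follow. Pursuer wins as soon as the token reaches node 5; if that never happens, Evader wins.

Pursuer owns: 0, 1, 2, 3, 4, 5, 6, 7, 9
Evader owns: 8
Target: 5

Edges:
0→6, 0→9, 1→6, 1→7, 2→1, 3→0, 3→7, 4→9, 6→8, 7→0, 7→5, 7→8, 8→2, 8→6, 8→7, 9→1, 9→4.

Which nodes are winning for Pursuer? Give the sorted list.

0, 1, 2, 3, 4, 5, 7, 9

A0 = {5}
A1: add {7} — 7 (Pursuer) has 7→5.
A2: add {1, 3} — 1 (Pursuer) has 1→7; 3 (Pursuer) has 3→7.
A3: add {2, 9} — 2 (Pursuer) has 2→1; 9 (Pursuer) has 9→1.
A4: add {0, 4} — 0 (Pursuer) has 0→9; 4 (Pursuer) has 4→9.
A5 = A4; e.g. 6 (Pursuer) has no edge into A4. Fixed point.
Pursuer's winning region = {0, 1, 2, 3, 4, 5, 7, 9}.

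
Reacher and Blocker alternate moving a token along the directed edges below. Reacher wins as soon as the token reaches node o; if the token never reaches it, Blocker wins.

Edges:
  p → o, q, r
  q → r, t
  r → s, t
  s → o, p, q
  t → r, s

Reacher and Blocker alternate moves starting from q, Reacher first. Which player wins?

Blocker

Track states (vertex, player-to-move).
A0 = {(o,Reacher), (o,Blocker)}
A1: add {(p,Reacher), (s,Reacher)}.
A2 = A1; e.g. (p,Blocker) stays out. (q,Reacher) never enters ⇒ Blocker avoids the target.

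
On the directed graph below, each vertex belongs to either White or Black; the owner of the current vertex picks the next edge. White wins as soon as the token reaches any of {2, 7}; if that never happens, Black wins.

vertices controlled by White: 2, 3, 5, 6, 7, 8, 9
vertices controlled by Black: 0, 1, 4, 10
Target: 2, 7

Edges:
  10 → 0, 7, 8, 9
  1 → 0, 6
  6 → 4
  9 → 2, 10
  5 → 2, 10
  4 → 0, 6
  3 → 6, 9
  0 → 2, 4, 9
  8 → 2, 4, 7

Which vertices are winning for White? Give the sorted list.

A0 = {2, 7}
A1: add {5, 8, 9} — 5 (White) has 5→2; 8 (White) has 8→2; 9 (White) has 9→2.
A2: add {3} — 3 (White) has 3→9.
A3 = A2; e.g. 0 (Black) can still go to 4. Fixed point.
White's winning region = {2, 3, 5, 7, 8, 9}.

2, 3, 5, 7, 8, 9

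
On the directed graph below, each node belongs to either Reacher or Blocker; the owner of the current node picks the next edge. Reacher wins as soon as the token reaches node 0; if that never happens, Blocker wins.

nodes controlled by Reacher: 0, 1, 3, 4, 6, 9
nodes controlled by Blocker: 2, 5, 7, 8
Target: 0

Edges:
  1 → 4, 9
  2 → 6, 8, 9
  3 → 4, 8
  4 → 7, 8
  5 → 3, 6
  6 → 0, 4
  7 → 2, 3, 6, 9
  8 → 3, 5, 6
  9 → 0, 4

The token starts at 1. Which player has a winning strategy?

A0 = {0}
A1: add {6, 9} — 6 (Reacher) has 6→0; 9 (Reacher) has 9→0.
A2: add {1} — 1 (Reacher) has 1→9.
A3 = A2; e.g. 2 (Blocker) can still go to 8. Fixed point.
1 ∈ A2, so Reacher can force the target.

Reacher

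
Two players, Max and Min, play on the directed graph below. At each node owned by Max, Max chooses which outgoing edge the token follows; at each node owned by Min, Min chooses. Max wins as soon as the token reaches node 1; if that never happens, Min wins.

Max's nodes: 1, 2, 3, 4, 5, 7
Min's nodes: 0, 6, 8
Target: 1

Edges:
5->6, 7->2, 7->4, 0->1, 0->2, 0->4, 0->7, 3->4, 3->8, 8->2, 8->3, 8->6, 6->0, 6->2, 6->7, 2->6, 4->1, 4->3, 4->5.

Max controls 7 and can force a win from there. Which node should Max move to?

4

A0 = {1}
A1: add {4} — 4 (Max) has 4→1.
A2: add {3, 7} — 3 (Max) has 3→4; 7 (Max) has 7→4.
A3 = A2; e.g. 0 (Min) can still go to 2. Fixed point.
From 7, successor 4 is in the attractor (rank 1); the other successor 2 is not.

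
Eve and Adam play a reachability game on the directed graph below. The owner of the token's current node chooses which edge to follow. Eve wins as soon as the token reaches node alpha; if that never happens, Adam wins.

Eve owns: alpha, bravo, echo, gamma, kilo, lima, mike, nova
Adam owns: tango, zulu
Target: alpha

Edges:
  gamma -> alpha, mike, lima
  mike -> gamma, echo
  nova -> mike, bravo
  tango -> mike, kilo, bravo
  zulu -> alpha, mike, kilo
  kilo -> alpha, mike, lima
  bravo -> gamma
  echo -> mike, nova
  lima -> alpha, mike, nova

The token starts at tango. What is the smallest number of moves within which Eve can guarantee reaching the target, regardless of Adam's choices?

3

A0 = {alpha}
A1: add {gamma, kilo, lima} — gamma (Eve) has gamma→alpha; kilo (Eve) has kilo→alpha; lima (Eve) has lima→alpha.
A2: add {bravo, mike} — mike (Eve) has mike→gamma; bravo (Eve) has bravo→gamma.
A3: add {echo, nova, tango, zulu} — nova (Eve) has nova→mike; tango (Adam): all of {mike, kilo, bravo} already in; zulu (Adam): all of {alpha, mike, kilo} already in; echo (Eve) has echo→mike.
A3 = all vertices. Fixed point.
tango enters the attractor at level 3, so Eve can force the target in 3 moves from there.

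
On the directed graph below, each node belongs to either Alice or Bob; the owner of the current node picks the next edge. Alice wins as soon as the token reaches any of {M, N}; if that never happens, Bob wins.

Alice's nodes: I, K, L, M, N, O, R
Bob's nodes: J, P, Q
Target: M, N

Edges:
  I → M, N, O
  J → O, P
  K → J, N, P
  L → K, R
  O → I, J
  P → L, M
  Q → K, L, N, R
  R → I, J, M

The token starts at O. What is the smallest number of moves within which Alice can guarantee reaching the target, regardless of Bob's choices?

2

A0 = {M, N}
A1: add {I, K, R} — I (Alice) has I→M; K (Alice) has K→N; R (Alice) has R→M.
A2: add {L, O} — L (Alice) has L→K; O (Alice) has O→I.
O enters the attractor at level 2, so Alice can force the target in 2 moves from there.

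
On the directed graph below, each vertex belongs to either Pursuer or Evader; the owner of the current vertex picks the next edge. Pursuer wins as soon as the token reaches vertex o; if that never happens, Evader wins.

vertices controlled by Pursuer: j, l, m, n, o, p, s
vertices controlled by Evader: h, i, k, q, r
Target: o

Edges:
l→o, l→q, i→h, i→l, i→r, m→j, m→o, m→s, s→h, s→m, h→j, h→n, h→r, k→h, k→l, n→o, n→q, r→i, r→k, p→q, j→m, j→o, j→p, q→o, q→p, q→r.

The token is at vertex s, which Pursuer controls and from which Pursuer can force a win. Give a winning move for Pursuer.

m

A0 = {o}
A1: add {j, l, m, n} — j (Pursuer) has j→o; l (Pursuer) has l→o; m (Pursuer) has m→o; n (Pursuer) has n→o.
A2: add {s} — s (Pursuer) has s→m.
A3 = A2; e.g. h (Evader) can still go to r. Fixed point.
From s, successor m is in the attractor (rank 1); the other successor h is not.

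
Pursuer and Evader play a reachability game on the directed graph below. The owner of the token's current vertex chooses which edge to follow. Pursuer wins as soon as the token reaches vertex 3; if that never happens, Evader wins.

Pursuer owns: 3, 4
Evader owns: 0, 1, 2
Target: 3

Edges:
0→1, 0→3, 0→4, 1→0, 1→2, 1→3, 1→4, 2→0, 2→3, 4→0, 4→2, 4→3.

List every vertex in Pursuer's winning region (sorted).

A0 = {3}
A1: add {4} — 4 (Pursuer) has 4→3.
A2 = A1; e.g. 0 (Evader) can still go to 1. Fixed point.
Pursuer's winning region = {3, 4}.

3, 4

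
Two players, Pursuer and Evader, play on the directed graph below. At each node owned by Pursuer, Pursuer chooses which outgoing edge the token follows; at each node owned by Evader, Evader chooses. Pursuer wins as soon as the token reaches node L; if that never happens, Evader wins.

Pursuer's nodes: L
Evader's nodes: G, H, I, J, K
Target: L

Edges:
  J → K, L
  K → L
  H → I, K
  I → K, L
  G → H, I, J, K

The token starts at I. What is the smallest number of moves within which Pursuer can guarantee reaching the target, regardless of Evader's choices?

A0 = {L}
A1: add {K} — K (Evader): all of {L} already in.
A2: add {I, J} — I (Evader): all of {K, L} already in; J (Evader): all of {K, L} already in.
I enters the attractor at level 2, so Pursuer can force the target in 2 moves from there.

2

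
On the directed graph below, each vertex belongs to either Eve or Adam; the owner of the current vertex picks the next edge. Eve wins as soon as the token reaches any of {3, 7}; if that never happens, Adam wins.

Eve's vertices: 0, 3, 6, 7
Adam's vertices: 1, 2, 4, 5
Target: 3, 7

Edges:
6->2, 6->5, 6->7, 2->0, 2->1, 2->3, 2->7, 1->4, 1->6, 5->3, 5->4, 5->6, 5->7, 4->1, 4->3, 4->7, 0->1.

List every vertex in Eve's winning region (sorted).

A0 = {3, 7}
A1: add {6} — 6 (Eve) has 6→7.
A2 = A1; e.g. 0 (Eve) has no edge into A1. Fixed point.
Eve's winning region = {3, 6, 7}.

3, 6, 7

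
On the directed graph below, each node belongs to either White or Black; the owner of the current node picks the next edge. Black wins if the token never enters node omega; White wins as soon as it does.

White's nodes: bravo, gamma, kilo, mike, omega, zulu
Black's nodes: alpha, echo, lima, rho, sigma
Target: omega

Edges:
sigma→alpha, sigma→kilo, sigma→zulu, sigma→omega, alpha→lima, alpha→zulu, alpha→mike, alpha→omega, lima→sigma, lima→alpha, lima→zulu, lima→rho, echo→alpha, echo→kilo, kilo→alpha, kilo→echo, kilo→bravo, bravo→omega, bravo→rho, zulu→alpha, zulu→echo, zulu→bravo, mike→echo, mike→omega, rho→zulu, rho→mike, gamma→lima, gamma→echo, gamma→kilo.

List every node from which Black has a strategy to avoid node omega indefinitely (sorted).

alpha, echo, lima, sigma

A0 = {omega}
A1: add {bravo, mike} — bravo (White) has bravo→omega; mike (White) has mike→omega.
A2: add {kilo, zulu} — kilo (White) has kilo→bravo; zulu (White) has zulu→bravo.
A3: add {gamma, rho} — rho (Black): all of {zulu, mike} already in; gamma (White) has gamma→kilo.
A4 = A3; e.g. sigma (Black) can still go to alpha. Fixed point.
White's attractor = {bravo, gamma, kilo, mike, omega, rho, zulu}; Black avoids the target exactly from the complement.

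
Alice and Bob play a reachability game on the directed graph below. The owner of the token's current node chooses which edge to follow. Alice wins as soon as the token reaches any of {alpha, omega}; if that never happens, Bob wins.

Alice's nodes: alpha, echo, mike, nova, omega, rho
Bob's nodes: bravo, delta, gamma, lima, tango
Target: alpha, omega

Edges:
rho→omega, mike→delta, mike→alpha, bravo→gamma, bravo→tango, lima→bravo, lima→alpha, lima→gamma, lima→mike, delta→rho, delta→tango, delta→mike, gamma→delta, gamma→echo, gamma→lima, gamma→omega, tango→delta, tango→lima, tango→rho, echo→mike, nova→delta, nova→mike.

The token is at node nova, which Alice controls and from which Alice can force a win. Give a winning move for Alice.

mike

A0 = {alpha, omega}
A1: add {mike, rho} — rho (Alice) has rho→omega; mike (Alice) has mike→alpha.
A2: add {echo, nova} — echo (Alice) has echo→mike; nova (Alice) has nova→mike.
A3 = A2; e.g. delta (Bob) can still go to tango. Fixed point.
From nova, successor mike is in the attractor (rank 1); the other successor delta is not.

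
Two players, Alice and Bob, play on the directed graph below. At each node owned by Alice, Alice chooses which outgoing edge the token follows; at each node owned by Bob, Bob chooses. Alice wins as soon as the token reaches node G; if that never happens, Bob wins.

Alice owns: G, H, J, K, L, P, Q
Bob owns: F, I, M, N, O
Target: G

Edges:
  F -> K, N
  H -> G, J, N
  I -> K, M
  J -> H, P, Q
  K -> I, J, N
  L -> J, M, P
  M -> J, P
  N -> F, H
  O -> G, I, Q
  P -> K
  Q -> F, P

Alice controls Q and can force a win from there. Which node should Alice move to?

A0 = {G}
A1: add {H} — H (Alice) has H→G.
A2: add {J} — J (Alice) has J→H.
A3: add {K, L} — K (Alice) has K→J; L (Alice) has L→J.
A4: add {P} — P (Alice) has P→K.
A5: add {M, Q} — M (Bob): all of {J, P} already in; Q (Alice) has Q→P.
A6: add {I} — I (Bob): all of {K, M} already in.
A7: add {O} — O (Bob): all of {G, I, Q} already in.
A8 = A7; e.g. F (Bob) can still go to N. Fixed point.
From Q, successor P is in the attractor (rank 4); the other successor F is not.

P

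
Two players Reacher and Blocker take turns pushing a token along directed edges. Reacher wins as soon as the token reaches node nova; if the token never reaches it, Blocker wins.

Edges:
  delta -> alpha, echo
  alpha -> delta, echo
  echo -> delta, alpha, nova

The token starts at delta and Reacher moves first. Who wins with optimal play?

Track states (vertex, player-to-move).
A0 = {(nova,Reacher), (nova,Blocker)}
A1: add {(echo,Reacher)}.
A2 = A1; e.g. (delta,Reacher) stays out. (delta,Reacher) never enters ⇒ Blocker avoids the target.

Blocker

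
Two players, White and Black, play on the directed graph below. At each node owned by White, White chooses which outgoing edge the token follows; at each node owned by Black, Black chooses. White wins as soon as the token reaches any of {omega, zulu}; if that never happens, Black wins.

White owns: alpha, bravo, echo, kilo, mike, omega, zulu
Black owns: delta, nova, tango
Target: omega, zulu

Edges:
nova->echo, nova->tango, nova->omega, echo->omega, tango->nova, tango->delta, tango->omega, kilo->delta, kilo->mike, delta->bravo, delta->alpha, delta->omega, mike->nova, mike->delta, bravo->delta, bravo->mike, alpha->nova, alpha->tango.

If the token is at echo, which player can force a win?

White

A0 = {omega, zulu}
A1: add {echo} — echo (White) has echo→omega.
A2 = A1; e.g. nova (Black) can still go to tango. Fixed point.
echo ∈ A1, so White can force the target.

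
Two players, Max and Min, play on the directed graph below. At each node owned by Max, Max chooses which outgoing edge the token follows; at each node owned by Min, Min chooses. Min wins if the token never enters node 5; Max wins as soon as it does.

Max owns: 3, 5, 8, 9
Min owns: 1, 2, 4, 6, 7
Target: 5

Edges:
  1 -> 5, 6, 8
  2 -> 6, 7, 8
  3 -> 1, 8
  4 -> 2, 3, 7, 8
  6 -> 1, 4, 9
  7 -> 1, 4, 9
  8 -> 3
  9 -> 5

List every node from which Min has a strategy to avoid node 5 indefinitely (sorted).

1, 2, 3, 4, 6, 7, 8

A0 = {5}
A1: add {9} — 9 (Max) has 9→5.
A2 = A1; e.g. 1 (Min) can still go to 6. Fixed point.
Max's attractor = {5, 9}; Min avoids the target exactly from the complement.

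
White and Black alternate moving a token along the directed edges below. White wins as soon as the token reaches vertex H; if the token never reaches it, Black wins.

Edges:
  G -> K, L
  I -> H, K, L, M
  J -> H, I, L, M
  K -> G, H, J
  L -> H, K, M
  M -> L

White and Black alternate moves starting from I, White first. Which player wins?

Track states (vertex, player-to-move).
A0 = {(H,White), (H,Black)}
A1: add {(I,White), (J,White), (K,White), (L,White)}.
(I,White) ∈ A1 ⇒ White forces the target.

White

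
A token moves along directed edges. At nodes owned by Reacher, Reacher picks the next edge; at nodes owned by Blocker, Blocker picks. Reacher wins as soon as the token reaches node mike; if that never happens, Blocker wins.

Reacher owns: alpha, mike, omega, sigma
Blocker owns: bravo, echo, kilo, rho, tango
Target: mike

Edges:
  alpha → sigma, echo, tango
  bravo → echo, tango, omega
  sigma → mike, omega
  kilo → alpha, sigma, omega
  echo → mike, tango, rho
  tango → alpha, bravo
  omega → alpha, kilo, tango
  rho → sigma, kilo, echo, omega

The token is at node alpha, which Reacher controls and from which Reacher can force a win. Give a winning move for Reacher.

sigma

A0 = {mike}
A1: add {sigma} — sigma (Reacher) has sigma→mike.
A2: add {alpha} — alpha (Reacher) has alpha→sigma.
A3: add {omega} — omega (Reacher) has omega→alpha.
A4: add {kilo} — kilo (Blocker): all of {alpha, sigma, omega} already in.
A5 = A4; e.g. bravo (Blocker) can still go to echo. Fixed point.
From alpha, successor sigma is in the attractor (rank 1); the other successors echo, tango are not.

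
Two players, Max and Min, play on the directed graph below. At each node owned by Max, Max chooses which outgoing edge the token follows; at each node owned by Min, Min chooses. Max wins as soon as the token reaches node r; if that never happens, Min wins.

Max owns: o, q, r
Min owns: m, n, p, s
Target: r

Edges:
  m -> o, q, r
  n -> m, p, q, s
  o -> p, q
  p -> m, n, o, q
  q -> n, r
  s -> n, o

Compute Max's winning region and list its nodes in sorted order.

A0 = {r}
A1: add {q} — q (Max) has q→r.
A2: add {o} — o (Max) has o→q.
A3: add {m} — m (Min): all of {o, q, r} already in.
A4 = A3; e.g. n (Min) can still go to p. Fixed point.
Max's winning region = {m, o, q, r}.

m, o, q, r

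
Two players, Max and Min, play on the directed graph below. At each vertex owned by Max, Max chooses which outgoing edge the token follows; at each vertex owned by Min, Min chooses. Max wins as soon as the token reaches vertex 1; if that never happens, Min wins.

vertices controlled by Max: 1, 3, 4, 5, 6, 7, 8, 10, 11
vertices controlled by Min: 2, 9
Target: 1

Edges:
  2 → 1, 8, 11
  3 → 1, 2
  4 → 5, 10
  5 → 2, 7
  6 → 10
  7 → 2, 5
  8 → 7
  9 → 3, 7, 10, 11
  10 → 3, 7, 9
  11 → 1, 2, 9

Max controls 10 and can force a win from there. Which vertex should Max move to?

A0 = {1}
A1: add {3, 11} — 3 (Max) has 3→1; 11 (Max) has 11→1.
A2: add {10} — 10 (Max) has 10→3.
A3: add {4, 6} — 4 (Max) has 4→10; 6 (Max) has 6→10.
A4 = A3; e.g. 2 (Min) can still go to 8. Fixed point.
From 10, successor 3 is in the attractor (rank 1); the other successors 7, 9 are not.

3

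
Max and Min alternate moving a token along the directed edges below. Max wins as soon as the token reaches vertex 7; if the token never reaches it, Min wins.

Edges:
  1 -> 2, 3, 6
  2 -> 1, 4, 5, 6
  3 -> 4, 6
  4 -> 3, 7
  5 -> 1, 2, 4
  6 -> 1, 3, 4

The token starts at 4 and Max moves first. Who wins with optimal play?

Max

Track states (vertex, player-to-move).
A0 = {(7,Max), (7,Min)}
A1: add {(4,Max)}.
(4,Max) ∈ A1 ⇒ Max forces the target.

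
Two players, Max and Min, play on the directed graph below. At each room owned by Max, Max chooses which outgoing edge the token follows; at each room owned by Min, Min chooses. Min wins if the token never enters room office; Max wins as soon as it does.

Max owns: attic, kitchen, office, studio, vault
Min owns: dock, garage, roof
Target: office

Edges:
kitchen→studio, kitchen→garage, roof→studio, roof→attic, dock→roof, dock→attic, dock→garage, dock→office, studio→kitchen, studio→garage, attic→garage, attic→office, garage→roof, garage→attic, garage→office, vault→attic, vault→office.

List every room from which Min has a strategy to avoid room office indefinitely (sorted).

A0 = {office}
A1: add {attic, vault} — attic (Max) has attic→office; vault (Max) has vault→office.
A2 = A1; e.g. studio (Max) has no edge into A1. Fixed point.
Max's attractor = {attic, office, vault}; Min avoids the target exactly from the complement.

dock, garage, kitchen, roof, studio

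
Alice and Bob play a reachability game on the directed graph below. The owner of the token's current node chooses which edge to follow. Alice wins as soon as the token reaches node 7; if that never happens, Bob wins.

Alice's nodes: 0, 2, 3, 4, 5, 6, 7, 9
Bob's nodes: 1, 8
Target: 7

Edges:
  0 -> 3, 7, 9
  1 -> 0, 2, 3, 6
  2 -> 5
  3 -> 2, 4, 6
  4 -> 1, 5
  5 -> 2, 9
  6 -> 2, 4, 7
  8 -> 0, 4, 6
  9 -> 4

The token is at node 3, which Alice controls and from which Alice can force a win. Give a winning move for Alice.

6

A0 = {7}
A1: add {0, 6} — 0 (Alice) has 0→7; 6 (Alice) has 6→7.
A2: add {3} — 3 (Alice) has 3→6.
A3 = A2; e.g. 1 (Bob) can still go to 2. Fixed point.
From 3, successor 6 is in the attractor (rank 1); the other successors 2, 4 are not.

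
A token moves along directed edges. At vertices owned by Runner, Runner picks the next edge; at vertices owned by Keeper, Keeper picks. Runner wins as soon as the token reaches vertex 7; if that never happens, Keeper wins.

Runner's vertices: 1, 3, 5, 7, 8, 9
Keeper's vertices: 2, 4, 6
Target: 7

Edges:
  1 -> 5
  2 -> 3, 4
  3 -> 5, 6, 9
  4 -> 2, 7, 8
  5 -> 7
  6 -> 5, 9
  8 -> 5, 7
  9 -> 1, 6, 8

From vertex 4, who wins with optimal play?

Keeper

A0 = {7}
A1: add {5, 8} — 5 (Runner) has 5→7; 8 (Runner) has 8→7.
A2: add {1, 3, 9} — 1 (Runner) has 1→5; 3 (Runner) has 3→5; 9 (Runner) has 9→8.
A3: add {6} — 6 (Keeper): all of {5, 9} already in.
A4 = A3; e.g. 2 (Keeper) can still go to 4. Fixed point.
4 never enters the attractor, so Keeper can avoid the target forever.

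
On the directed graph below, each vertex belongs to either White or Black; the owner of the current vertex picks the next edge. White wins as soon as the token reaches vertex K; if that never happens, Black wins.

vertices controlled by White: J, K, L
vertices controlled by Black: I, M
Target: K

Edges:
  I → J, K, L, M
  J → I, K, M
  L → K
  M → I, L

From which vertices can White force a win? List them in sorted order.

A0 = {K}
A1: add {J, L} — J (White) has J→K; L (White) has L→K.
A2 = A1; e.g. I (Black) can still go to M. Fixed point.
White's winning region = {J, K, L}.

J, K, L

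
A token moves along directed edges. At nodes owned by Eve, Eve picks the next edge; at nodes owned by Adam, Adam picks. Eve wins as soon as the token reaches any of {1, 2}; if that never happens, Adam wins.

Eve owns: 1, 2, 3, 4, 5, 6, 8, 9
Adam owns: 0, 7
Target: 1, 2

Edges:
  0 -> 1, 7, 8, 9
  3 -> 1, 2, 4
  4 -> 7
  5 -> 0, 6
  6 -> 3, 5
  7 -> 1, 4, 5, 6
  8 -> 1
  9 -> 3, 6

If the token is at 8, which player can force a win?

Eve

A0 = {1, 2}
A1: add {3, 8} — 3 (Eve) has 3→1; 8 (Eve) has 8→1.
8 ∈ A1, so Eve can force the target.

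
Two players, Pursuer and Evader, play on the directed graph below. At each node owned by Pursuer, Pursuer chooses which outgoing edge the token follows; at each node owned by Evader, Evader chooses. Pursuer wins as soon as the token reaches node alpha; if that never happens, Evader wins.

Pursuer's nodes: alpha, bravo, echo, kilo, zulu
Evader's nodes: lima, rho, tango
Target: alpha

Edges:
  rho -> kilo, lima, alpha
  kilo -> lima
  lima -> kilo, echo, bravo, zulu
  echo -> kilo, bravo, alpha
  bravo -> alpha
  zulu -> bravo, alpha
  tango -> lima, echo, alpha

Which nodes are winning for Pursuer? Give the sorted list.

alpha, bravo, echo, zulu

A0 = {alpha}
A1: add {bravo, echo, zulu} — echo (Pursuer) has echo→alpha; bravo (Pursuer) has bravo→alpha; zulu (Pursuer) has zulu→alpha.
A2 = A1; e.g. rho (Evader) can still go to kilo. Fixed point.
Pursuer's winning region = {alpha, bravo, echo, zulu}.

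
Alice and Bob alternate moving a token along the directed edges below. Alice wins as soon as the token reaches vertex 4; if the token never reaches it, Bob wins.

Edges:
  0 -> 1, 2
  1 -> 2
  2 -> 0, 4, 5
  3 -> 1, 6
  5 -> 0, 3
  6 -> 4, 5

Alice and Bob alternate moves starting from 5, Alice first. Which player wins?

Bob

Track states (vertex, player-to-move).
A0 = {(4,Alice), (4,Bob)}
A1: add {(2,Alice), (6,Alice)}.
A2: add {(1,Bob)}.
A3: add {(0,Alice), (3,Alice)}.
A4: add {(5,Bob)}.
A5 = A4; e.g. (0,Bob) stays out. (5,Alice) never enters ⇒ Bob avoids the target.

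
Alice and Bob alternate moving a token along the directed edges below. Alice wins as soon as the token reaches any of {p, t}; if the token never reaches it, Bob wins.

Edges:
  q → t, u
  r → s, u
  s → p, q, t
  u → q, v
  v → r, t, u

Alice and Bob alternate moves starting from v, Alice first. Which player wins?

Alice

Track states (vertex, player-to-move).
A0 = {(p,Alice), (p,Bob), (t,Alice), (t,Bob)}
A1: add {(q,Alice), (s,Alice), (v,Alice)}.
(v,Alice) ∈ A1 ⇒ Alice forces the target.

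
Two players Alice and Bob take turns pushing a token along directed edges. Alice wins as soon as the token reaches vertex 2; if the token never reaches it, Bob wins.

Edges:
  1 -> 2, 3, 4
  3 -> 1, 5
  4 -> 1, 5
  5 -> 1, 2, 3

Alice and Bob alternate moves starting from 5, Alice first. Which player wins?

Alice

Track states (vertex, player-to-move).
A0 = {(2,Alice), (2,Bob)}
A1: add {(1,Alice), (5,Alice)}.
(5,Alice) ∈ A1 ⇒ Alice forces the target.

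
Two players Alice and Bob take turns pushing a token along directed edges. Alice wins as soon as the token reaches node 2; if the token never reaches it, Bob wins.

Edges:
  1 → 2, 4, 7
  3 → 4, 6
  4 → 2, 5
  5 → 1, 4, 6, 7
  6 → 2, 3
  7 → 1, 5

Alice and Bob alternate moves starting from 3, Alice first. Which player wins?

Bob

Track states (vertex, player-to-move).
A0 = {(2,Alice), (2,Bob)}
A1: add {(1,Alice), (4,Alice), (6,Alice)}.
A2: add {(3,Bob)}.
A3 = A2; e.g. (1,Bob) stays out. (3,Alice) never enters ⇒ Bob avoids the target.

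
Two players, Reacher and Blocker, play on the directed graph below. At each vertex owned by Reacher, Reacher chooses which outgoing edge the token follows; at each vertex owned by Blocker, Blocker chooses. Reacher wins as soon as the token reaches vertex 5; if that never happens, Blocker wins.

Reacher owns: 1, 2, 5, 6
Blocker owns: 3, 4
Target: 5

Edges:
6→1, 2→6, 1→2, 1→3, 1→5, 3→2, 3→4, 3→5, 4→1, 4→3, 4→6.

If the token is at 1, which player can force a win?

A0 = {5}
A1: add {1} — 1 (Reacher) has 1→5.
1 ∈ A1, so Reacher can force the target.

Reacher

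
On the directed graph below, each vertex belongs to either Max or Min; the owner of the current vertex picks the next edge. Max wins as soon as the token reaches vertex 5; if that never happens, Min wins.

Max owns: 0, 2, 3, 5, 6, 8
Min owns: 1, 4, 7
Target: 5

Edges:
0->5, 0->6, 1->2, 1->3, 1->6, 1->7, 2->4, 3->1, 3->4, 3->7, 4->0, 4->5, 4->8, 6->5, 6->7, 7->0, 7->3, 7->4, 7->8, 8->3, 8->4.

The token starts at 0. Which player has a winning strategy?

A0 = {5}
A1: add {0, 6} — 0 (Max) has 0→5; 6 (Max) has 6→5.
A2 = A1; e.g. 1 (Min) can still go to 2. Fixed point.
0 ∈ A1, so Max can force the target.

Max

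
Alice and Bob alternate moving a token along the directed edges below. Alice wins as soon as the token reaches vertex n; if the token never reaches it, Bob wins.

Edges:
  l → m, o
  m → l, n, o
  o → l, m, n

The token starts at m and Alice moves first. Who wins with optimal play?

Alice

Track states (vertex, player-to-move).
A0 = {(n,Alice), (n,Bob)}
A1: add {(m,Alice), (o,Alice)}.
(m,Alice) ∈ A1 ⇒ Alice forces the target.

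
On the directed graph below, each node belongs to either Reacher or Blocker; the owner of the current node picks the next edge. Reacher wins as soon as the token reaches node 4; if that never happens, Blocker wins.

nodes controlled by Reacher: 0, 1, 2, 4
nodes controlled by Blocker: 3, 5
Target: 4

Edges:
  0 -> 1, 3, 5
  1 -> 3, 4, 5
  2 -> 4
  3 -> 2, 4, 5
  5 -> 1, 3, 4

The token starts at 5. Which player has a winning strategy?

Blocker

A0 = {4}
A1: add {1, 2} — 1 (Reacher) has 1→4; 2 (Reacher) has 2→4.
A2: add {0} — 0 (Reacher) has 0→1.
A3 = A2; e.g. 3 (Blocker) can still go to 5. Fixed point.
5 never enters the attractor, so Blocker can avoid the target forever.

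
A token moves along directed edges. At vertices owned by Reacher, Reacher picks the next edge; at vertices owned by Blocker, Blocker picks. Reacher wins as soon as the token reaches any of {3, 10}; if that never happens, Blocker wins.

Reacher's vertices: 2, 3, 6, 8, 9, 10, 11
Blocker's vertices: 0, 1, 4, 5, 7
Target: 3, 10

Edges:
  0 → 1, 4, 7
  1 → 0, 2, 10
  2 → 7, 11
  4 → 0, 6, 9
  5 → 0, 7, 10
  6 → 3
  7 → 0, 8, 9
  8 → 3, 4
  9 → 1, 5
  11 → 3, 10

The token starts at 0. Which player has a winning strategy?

A0 = {3, 10}
A1: add {6, 8, 11} — 6 (Reacher) has 6→3; 8 (Reacher) has 8→3; 11 (Reacher) has 11→3.
A2: add {2} — 2 (Reacher) has 2→11.
A3 = A2; e.g. 0 (Blocker) can still go to 1. Fixed point.
0 never enters the attractor, so Blocker can avoid the target forever.

Blocker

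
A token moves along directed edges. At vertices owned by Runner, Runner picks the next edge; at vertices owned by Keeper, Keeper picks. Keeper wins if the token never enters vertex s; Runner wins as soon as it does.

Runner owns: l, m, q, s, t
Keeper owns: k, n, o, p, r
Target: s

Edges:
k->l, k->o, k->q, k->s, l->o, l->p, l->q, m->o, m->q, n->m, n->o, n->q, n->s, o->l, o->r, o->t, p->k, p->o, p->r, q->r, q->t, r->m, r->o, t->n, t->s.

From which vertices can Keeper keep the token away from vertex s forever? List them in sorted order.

A0 = {s}
A1: add {t} — t (Runner) has t→s.
A2: add {q} — q (Runner) has q→t.
A3: add {l, m} — l (Runner) has l→q; m (Runner) has m→q.
A4 = A3; e.g. k (Keeper) can still go to o. Fixed point.
Runner's attractor = {l, m, q, s, t}; Keeper avoids the target exactly from the complement.

k, n, o, p, r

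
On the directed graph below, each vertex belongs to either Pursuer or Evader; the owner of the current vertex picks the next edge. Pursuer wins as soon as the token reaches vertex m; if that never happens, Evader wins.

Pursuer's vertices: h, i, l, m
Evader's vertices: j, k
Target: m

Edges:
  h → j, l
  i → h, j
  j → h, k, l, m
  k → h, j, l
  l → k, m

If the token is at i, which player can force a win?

A0 = {m}
A1: add {l} — l (Pursuer) has l→m.
A2: add {h} — h (Pursuer) has h→l.
A3: add {i} — i (Pursuer) has i→h.
A4 = A3; e.g. j (Evader) can still go to k. Fixed point.
i ∈ A3, so Pursuer can force the target.

Pursuer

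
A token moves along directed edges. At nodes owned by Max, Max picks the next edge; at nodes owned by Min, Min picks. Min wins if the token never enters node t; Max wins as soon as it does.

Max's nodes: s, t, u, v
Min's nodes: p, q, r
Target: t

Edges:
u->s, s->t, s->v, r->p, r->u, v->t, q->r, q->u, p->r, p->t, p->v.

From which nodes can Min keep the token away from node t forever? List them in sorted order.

A0 = {t}
A1: add {s, v} — s (Max) has s→t; v (Max) has v→t.
A2: add {u} — u (Max) has u→s.
A3 = A2; e.g. p (Min) can still go to r. Fixed point.
Max's attractor = {s, t, u, v}; Min avoids the target exactly from the complement.

p, q, r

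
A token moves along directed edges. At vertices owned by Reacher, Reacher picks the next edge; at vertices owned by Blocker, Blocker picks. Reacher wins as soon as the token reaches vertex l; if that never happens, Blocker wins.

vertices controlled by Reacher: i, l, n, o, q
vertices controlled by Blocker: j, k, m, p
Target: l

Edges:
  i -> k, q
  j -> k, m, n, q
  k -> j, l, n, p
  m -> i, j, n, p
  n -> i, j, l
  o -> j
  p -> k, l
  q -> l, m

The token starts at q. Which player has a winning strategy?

A0 = {l}
A1: add {n, q} — n (Reacher) has n→l; q (Reacher) has q→l.
q ∈ A1, so Reacher can force the target.

Reacher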